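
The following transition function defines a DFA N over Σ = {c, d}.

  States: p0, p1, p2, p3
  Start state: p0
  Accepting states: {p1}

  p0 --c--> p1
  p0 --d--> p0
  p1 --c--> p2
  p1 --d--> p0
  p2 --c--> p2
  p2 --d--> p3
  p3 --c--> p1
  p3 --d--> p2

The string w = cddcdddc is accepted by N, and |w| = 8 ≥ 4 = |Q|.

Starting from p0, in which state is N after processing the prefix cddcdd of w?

p0

Run of N on the first 6 characters of w = c d d c d d:
  step 0: p0  (start)
  step 1: p1  (read c: p0→p1)
  step 2: p0  (read d: p1→p0)
  step 3: p0  (read d: p0→p0)
  step 4: p1  (read c: p0→p1)
  step 5: p0  (read d: p1→p0)
  step 6: p0  (read d: p0→p0)

After reading 6 characters, N is in state p0.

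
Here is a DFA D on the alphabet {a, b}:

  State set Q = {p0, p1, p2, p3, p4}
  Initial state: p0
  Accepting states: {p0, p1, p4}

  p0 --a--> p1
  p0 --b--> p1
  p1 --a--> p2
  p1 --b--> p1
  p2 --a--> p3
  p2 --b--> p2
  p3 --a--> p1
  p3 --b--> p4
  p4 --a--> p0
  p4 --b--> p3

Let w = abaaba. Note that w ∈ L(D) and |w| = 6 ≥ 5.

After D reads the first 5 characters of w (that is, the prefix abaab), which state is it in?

p4

Run of D on the first 5 characters of w = a b a a b:
  step 0: p0  (start)
  step 1: p1  (read a: p0→p1)
  step 2: p1  (read b: p1→p1)
  step 3: p2  (read a: p1→p2)
  step 4: p3  (read a: p2→p3)
  step 5: p4  (read b: p3→p4)

After reading 5 characters, D is in state p4.
(This kind of state-tracing is the core of the pumping-lemma construction: with 5 states, pigeonhole forces a repeat within the first 5 steps.)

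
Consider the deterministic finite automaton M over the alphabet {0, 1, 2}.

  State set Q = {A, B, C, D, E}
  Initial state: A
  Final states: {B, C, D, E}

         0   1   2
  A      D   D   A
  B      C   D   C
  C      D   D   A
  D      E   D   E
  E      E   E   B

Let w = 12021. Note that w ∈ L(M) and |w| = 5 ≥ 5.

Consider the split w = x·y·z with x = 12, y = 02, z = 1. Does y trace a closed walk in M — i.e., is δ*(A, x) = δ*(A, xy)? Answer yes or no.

Run of M on the first 4 characters of w = 1 2 0 2:
  step 0: A  (start)
  step 1: D  (read 1: A→D)
  step 2: E  (read 2: D→E)
  step 3: E  (read 0: E→E)
  step 4: B  (read 2: E→B)

After x (step 2): E. After xy (step 4): B.
They differ (E ≠ B), so y is not a cycle from the state after x; this split is not the one the pumping-lemma construction produces, and pumping y need not keep the string in L(M).

no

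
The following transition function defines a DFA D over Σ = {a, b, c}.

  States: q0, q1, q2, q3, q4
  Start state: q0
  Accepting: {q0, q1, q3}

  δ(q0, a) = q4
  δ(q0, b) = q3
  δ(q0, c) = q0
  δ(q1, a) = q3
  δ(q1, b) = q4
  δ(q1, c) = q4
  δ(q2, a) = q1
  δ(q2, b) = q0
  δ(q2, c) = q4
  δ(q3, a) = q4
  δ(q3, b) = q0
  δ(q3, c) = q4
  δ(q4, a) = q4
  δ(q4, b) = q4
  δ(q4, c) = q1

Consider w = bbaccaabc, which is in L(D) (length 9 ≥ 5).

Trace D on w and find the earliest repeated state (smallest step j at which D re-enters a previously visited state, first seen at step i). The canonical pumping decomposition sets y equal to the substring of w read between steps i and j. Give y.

bb

State sequence: q0 -b-> q3 -b-> q0 -a-> q4 -c-> q1 -c-> q4 -a-> q4 -a-> q4 -b-> q4 -c-> q1
First repeat at step 2: q0 was already visited.

So i = 0, j = 2, giving x = w[0:0] = ε, y = w[0:2] = bb, z = w[2:9] = accaabc.
Check: |xy| = 2 ≤ 5 and |y| = 2 ≥ 1. Reading y takes D from q0 back to q0, so every xyⁱz is accepted.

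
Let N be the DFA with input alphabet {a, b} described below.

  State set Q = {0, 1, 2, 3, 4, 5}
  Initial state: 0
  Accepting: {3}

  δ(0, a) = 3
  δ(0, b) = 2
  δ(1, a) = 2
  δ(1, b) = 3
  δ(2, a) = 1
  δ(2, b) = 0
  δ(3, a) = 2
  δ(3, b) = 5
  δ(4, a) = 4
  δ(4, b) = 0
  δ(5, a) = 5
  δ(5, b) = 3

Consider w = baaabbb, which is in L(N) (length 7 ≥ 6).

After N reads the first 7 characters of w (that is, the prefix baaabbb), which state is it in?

3

Run of N on the first 7 characters of w = b a a a b b b:
  step 0: 0  (start)
  step 1: 2  (read b: 0→2)
  step 2: 1  (read a: 2→1)
  step 3: 2  (read a: 1→2)
  step 4: 1  (read a: 2→1)
  step 5: 3  (read b: 1→3)
  step 6: 5  (read b: 3→5)
  step 7: 3  (read b: 5→3)

After reading 7 characters, N is in state 3.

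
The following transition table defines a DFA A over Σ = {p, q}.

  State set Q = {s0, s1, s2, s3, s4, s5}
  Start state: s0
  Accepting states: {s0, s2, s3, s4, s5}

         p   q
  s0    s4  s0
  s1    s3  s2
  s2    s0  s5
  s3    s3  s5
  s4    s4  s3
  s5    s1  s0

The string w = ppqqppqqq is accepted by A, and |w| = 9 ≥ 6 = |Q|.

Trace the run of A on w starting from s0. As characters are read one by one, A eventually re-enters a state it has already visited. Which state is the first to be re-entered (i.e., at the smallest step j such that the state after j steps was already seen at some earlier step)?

s4

Run of A on w = p p q q p p q q q:
  step 0: s0  (start)
  step 1: s4  (read p: s0→s4)
  step 2: s4  (read p: s4→s4)   ← first repeat (s4 seen earlier)
  step 3: s3  (read q: s4→s3)
  step 4: s5  (read q: s3→s5)
  step 5: s1  (read p: s5→s1)
  step 6: s3  (read p: s1→s3)
  step 7: s5  (read q: s3→s5)
  step 8: s0  (read q: s5→s0)
  step 9: s0  (read q: s0→s0)

The earliest repeat is at step j = 2: A is in s4, which it already visited at step i = 1.
Pumping length from the standard proof: p = 6 (the number of states). The repeated state found above gives |xy| = j ≤ 6 and |y| = j − i ≥ 1.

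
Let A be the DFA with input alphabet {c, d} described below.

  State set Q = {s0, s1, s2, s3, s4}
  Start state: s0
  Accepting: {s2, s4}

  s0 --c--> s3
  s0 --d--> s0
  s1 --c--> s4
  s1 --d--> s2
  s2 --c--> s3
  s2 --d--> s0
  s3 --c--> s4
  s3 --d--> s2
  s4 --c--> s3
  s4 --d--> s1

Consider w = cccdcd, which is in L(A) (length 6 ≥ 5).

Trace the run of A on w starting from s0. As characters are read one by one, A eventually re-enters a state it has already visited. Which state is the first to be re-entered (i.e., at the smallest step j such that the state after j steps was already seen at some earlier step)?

Run of A on w = c c c d c d:
  step 0: s0  (start)
  step 1: s3  (read c: s0→s3)
  step 2: s4  (read c: s3→s4)
  step 3: s3  (read c: s4→s3)   ← first repeat (s3 seen earlier)
  step 4: s2  (read d: s3→s2)
  step 5: s3  (read c: s2→s3)
  step 6: s2  (read d: s3→s2)

The earliest repeat is at step j = 3: A is in s3, which it already visited at step i = 1.

s3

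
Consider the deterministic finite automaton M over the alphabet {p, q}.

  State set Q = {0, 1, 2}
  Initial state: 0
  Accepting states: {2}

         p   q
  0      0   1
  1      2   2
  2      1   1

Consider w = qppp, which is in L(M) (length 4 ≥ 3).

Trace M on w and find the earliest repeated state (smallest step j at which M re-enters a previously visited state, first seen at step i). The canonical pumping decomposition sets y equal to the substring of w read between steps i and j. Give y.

pp

Run of M on w = q p p p:
  step 0: 0  (start)
  step 1: 1  (read q: 0→1)
  step 2: 2  (read p: 1→2)
  step 3: 1  (read p: 2→1)   ← first repeat (1 seen earlier)
  step 4: 2  (read p: 1→2)

So i = 1, j = 3, giving x = w[0:1] = q, y = w[1:3] = pp, z = w[3:4] = p.
Check: |xy| = 3 ≤ 3 and |y| = 2 ≥ 1. Reading y takes M from 1 back to 1, so every xyⁱz is accepted.
The DFA has 3 states, so the proof of the pumping lemma guarantees a repeated state among the first 3+1 visited; the segment between the two visits is the pumpable y.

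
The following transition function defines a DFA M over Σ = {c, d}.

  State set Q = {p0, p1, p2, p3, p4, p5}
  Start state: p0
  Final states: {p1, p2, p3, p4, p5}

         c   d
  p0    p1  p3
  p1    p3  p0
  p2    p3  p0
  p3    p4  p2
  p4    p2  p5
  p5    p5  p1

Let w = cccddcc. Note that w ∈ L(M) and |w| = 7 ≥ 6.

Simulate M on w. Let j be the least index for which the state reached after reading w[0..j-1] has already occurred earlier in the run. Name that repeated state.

p1

State sequence: p0 -c-> p1 -c-> p3 -c-> p4 -d-> p5 -d-> p1 -c-> p3 -c-> p4
First repeat at step 5: p1 was already visited.

The earliest repeat is at step j = 5: M is in p1, which it already visited at step i = 1.
Pumping length from the standard proof: p = 6 (the number of states). The repeated state found above gives |xy| = j ≤ 6 and |y| = j − i ≥ 1.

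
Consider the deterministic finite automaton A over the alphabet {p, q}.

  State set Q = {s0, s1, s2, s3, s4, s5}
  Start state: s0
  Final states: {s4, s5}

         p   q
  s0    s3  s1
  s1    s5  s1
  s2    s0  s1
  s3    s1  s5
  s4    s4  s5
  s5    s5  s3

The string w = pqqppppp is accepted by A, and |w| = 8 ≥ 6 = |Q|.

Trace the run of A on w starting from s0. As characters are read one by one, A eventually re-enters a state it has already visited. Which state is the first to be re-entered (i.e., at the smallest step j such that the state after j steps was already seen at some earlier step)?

s3

State sequence: s0 -p-> s3 -q-> s5 -q-> s3 -p-> s1 -p-> s5 -p-> s5 -p-> s5 -p-> s5
First repeat at step 3: s3 was already visited.

The earliest repeat is at step j = 3: A is in s3, which it already visited at step i = 1.
With |Q| = 6, pigeonhole forces a state repeat no later than step 6; the substring read between the first and second visits to that state can be pumped.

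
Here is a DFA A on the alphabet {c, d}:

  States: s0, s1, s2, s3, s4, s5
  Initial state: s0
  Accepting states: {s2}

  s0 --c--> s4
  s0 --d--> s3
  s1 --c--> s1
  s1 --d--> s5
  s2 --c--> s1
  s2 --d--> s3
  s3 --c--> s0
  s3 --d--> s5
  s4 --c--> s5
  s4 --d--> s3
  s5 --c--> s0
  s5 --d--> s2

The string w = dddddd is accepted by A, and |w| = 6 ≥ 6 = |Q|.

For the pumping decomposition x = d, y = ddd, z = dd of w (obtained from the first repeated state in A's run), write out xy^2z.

ddddddddd

xy^2z = d·ddd·ddd·dd = ddddddddd.
Reading y = ddd takes A from s3 back to s3, so after x·y·y the machine is still in s3, and z then leads to the accepting state s2. Hence ddddddddd ∈ L(A).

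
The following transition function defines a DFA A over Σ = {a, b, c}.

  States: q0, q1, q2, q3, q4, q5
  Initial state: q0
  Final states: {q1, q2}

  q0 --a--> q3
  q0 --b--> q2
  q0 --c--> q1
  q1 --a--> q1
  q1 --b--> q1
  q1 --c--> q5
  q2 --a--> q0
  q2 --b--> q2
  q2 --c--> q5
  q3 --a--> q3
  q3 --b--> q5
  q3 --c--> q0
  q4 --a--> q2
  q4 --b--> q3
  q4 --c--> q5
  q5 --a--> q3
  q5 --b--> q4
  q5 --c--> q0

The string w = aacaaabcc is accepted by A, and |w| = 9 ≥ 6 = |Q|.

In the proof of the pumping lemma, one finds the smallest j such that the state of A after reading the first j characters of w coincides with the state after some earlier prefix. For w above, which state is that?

State sequence: q0 -a-> q3 -a-> q3 -c-> q0 -a-> q3 -a-> q3 -a-> q3 -b-> q5 -c-> q0 -c-> q1
First repeat at step 2: q3 was already visited.

The earliest repeat is at step j = 2: A is in q3, which it already visited at step i = 1.
With |Q| = 6, pigeonhole forces a state repeat no later than step 6; the substring read between the first and second visits to that state can be pumped.

q3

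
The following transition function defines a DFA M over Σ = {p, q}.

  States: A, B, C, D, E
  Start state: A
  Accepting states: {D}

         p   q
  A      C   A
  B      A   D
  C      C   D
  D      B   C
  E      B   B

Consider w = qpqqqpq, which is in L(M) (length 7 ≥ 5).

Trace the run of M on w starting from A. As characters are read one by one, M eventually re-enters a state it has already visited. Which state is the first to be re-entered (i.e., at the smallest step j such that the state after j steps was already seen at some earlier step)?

A

Run of M on w = q p q q q p q:
  step 0: A  (start)
  step 1: A  (read q: A→A)   ← first repeat (A seen earlier)
  step 2: C  (read p: A→C)
  step 3: D  (read q: C→D)
  step 4: C  (read q: D→C)
  step 5: D  (read q: C→D)
  step 6: B  (read p: D→B)
  step 7: D  (read q: B→D)

The earliest repeat is at step j = 1: M is in A, which it already visited at step i = 0.
Since M has 5 states, any run of length ≥ 5 visits 5+1 states, so by pigeonhole some state repeats within the first 5 steps — that repeat gives the pumpable loop.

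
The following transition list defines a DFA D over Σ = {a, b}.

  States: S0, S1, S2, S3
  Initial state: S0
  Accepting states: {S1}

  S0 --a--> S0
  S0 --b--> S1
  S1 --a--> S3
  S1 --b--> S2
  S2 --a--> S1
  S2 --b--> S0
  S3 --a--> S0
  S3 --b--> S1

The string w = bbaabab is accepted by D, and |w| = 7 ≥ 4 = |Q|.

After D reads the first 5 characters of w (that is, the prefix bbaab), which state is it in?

State sequence: S0 -b-> S1 -b-> S2 -a-> S1 -a-> S3 -b-> S1

After reading 5 characters, D is in state S1.

S1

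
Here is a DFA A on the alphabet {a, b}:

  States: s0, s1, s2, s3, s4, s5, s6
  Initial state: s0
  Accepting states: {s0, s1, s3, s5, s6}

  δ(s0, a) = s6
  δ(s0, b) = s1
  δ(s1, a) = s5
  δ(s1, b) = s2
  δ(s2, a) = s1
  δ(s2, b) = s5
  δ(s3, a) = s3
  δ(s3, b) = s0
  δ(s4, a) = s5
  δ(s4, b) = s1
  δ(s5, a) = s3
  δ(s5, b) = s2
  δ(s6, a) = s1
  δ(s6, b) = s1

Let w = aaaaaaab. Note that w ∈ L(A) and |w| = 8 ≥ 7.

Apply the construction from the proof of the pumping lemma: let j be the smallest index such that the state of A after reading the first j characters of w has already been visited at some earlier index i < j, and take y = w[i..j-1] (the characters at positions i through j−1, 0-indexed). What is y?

a

State sequence: s0 -a-> s6 -a-> s1 -a-> s5 -a-> s3 -a-> s3 -a-> s3 -a-> s3 -b-> s0
First repeat at step 5: s3 was already visited.

So i = 4, j = 5, giving x = w[0:4] = aaaa, y = w[4:5] = a, z = w[5:8] = aab.
Check: |xy| = 5 ≤ 7 and |y| = 1 ≥ 1. Reading y takes A from s3 back to s3, so every xyⁱz is accepted.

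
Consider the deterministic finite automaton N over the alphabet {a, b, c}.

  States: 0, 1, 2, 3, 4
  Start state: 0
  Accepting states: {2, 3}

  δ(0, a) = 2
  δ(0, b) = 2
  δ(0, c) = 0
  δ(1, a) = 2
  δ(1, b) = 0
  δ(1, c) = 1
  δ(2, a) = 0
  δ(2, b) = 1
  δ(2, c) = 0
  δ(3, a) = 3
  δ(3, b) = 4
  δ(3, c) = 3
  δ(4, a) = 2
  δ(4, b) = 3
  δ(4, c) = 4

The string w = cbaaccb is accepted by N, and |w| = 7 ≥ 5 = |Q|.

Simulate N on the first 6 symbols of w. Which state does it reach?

Run of N on the first 6 characters of w = c b a a c c:
  step 0: 0  (start)
  step 1: 0  (read c: 0→0)
  step 2: 2  (read b: 0→2)
  step 3: 0  (read a: 2→0)
  step 4: 2  (read a: 0→2)
  step 5: 0  (read c: 2→0)
  step 6: 0  (read c: 0→0)

After reading 6 characters, N is in state 0.

0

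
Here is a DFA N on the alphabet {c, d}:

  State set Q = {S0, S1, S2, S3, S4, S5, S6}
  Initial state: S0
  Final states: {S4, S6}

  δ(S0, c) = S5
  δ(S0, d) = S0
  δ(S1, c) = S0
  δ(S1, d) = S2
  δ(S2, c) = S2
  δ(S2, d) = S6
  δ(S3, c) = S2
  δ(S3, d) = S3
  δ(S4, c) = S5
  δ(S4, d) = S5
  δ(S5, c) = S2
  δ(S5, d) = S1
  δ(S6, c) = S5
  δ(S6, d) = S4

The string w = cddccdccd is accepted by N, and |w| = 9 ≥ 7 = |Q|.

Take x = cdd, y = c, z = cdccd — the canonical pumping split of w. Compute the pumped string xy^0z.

cddcdccd

xy⁰z = xz = cdd·cdccd = cddcdccd.
Reading y = c takes N from S2 back to S2, so after x the machine is still in S2, and z then leads to the accepting state S6. Hence cddcdccd ∈ L(N).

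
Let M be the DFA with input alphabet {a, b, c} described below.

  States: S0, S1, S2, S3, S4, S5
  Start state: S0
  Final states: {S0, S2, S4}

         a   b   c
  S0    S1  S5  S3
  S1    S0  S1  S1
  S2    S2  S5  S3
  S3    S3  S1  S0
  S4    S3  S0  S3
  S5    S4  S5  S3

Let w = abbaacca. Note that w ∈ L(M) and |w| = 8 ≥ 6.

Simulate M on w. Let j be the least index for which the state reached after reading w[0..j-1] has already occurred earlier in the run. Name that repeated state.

Run of M on w = a b b a a c c a:
  step 0: S0  (start)
  step 1: S1  (read a: S0→S1)
  step 2: S1  (read b: S1→S1)   ← first repeat (S1 seen earlier)
  step 3: S1  (read b: S1→S1)
  step 4: S0  (read a: S1→S0)
  step 5: S1  (read a: S0→S1)
  step 6: S1  (read c: S1→S1)
  step 7: S1  (read c: S1→S1)
  step 8: S0  (read a: S1→S0)

The earliest repeat is at step j = 2: M is in S1, which it already visited at step i = 1.

S1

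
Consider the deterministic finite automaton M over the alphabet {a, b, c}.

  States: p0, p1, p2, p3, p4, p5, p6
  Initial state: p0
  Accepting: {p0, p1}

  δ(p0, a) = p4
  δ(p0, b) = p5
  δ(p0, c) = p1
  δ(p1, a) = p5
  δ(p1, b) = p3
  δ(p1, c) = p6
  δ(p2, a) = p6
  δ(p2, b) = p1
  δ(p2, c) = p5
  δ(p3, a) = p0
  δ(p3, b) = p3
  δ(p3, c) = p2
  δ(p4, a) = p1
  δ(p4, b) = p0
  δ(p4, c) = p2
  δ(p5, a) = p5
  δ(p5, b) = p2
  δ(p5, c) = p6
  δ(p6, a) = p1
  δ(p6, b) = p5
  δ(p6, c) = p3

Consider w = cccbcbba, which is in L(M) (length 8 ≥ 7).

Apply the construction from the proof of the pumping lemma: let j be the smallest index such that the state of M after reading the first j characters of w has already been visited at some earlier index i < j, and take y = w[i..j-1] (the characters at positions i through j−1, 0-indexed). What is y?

State sequence: p0 -c-> p1 -c-> p6 -c-> p3 -b-> p3 -c-> p2 -b-> p1 -b-> p3 -a-> p0
First repeat at step 4: p3 was already visited.

So i = 3, j = 4, giving x = w[0:3] = ccc, y = w[3:4] = b, z = w[4:8] = cbba.
Check: |xy| = 4 ≤ 7 and |y| = 1 ≥ 1. Reading y takes M from p3 back to p3, so every xyⁱz is accepted.

b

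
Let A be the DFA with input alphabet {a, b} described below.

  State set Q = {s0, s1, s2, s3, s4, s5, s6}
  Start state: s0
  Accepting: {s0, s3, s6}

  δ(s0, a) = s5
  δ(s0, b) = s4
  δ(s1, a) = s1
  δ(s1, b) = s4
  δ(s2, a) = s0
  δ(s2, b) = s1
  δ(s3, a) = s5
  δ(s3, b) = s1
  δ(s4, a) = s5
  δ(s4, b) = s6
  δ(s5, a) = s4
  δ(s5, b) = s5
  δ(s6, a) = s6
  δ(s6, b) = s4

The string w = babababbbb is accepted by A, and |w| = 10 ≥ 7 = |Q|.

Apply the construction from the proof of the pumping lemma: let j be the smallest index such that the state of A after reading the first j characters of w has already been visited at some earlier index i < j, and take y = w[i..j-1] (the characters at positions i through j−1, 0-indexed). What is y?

b

Run of A on w = b a b a b a b b b b:
  step 0: s0  (start)
  step 1: s4  (read b: s0→s4)
  step 2: s5  (read a: s4→s5)
  step 3: s5  (read b: s5→s5)   ← first repeat (s5 seen earlier)
  step 4: s4  (read a: s5→s4)
  step 5: s6  (read b: s4→s6)
  step 6: s6  (read a: s6→s6)
  step 7: s4  (read b: s6→s4)
  step 8: s6  (read b: s4→s6)
  step 9: s4  (read b: s6→s4)
  step 10: s6  (read b: s4→s6)

So i = 2, j = 3, giving x = w[0:2] = ba, y = w[2:3] = b, z = w[3:10] = ababbbb.
Check: |xy| = 3 ≤ 7 and |y| = 1 ≥ 1. Reading y takes A from s5 back to s5, so every xyⁱz is accepted.
Pumping length from the standard proof: p = 7 (the number of states). The repeated state found above gives |xy| = j ≤ 7 and |y| = j − i ≥ 1.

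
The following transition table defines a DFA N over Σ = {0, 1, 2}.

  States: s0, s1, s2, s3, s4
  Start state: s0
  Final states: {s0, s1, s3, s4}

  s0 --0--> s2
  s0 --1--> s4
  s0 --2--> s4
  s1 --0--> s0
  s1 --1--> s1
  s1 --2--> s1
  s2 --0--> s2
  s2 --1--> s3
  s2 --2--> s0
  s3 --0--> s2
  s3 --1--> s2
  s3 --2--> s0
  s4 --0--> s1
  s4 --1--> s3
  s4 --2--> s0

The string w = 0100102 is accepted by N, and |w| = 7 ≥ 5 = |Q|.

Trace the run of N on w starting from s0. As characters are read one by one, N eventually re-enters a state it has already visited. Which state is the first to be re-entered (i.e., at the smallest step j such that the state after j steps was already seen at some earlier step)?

s2

Run of N on w = 0 1 0 0 1 0 2:
  step 0: s0  (start)
  step 1: s2  (read 0: s0→s2)
  step 2: s3  (read 1: s2→s3)
  step 3: s2  (read 0: s3→s2)   ← first repeat (s2 seen earlier)
  step 4: s2  (read 0: s2→s2)
  step 5: s3  (read 1: s2→s3)
  step 6: s2  (read 0: s3→s2)
  step 7: s0  (read 2: s2→s0)

The earliest repeat is at step j = 3: N is in s2, which it already visited at step i = 1.
The DFA has 5 states, so the proof of the pumping lemma guarantees a repeated state among the first 5+1 visited; the segment between the two visits is the pumpable y.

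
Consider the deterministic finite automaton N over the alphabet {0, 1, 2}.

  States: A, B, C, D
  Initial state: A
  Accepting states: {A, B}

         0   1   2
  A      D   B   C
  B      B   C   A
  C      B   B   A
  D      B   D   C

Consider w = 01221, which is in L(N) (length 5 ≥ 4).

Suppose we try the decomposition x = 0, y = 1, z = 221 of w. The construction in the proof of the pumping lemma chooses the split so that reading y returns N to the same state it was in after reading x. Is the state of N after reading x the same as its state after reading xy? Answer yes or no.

yes

Run of N on the first 2 characters of w = 0 1:
  step 0: A  (start)
  step 1: D  (read 0: A→D)
  step 2: D  (read 1: D→D)

After x (step 1): D. After xy (step 2): D.
They match, so y = 1 drives N around a cycle from D back to itself; pumping y any number of times keeps N in D before reading z, and xyⁱz ∈ L(N) for every i ≥ 0.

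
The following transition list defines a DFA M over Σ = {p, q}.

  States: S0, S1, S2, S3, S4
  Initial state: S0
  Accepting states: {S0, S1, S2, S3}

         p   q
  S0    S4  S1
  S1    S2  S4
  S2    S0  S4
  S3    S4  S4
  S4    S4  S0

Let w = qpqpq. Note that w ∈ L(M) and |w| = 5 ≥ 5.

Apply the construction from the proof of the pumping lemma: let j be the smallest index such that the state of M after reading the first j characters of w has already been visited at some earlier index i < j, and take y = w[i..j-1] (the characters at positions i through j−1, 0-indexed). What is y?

p

Run of M on w = q p q p q:
  step 0: S0  (start)
  step 1: S1  (read q: S0→S1)
  step 2: S2  (read p: S1→S2)
  step 3: S4  (read q: S2→S4)
  step 4: S4  (read p: S4→S4)   ← first repeat (S4 seen earlier)
  step 5: S0  (read q: S4→S0)

So i = 3, j = 4, giving x = w[0:3] = qpq, y = w[3:4] = p, z = w[4:5] = q.
Check: |xy| = 4 ≤ 5 and |y| = 1 ≥ 1. Reading y takes M from S4 back to S4, so every xyⁱz is accepted.
With |Q| = 5, pigeonhole forces a state repeat no later than step 5; the substring read between the first and second visits to that state can be pumped.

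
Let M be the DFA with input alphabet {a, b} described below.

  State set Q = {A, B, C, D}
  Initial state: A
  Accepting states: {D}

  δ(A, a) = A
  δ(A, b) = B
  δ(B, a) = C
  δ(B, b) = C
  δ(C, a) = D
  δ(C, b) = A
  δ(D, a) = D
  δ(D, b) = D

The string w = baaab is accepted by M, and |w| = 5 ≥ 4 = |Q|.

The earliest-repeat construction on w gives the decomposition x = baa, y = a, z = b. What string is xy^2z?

xy^2z = baa·a·a·b = baaaab.
Reading y = a takes M from D back to D, so after x·y·y the machine is still in D, and z then leads to the accepting state D. Hence baaaab ∈ L(M).

baaaab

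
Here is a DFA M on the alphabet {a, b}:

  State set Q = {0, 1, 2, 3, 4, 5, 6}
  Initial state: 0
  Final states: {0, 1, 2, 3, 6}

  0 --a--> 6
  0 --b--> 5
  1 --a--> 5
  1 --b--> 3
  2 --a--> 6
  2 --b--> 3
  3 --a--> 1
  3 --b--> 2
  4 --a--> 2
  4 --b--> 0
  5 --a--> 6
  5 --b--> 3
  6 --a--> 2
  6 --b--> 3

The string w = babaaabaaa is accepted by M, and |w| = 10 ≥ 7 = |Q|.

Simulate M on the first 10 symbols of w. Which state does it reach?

State sequence: 0 -b-> 5 -a-> 6 -b-> 3 -a-> 1 -a-> 5 -a-> 6 -b-> 3 -a-> 1 -a-> 5 -a-> 6

After reading 10 characters, M is in state 6.
(This kind of state-tracing is the core of the pumping-lemma construction: with 7 states, pigeonhole forces a repeat within the first 7 steps.)

6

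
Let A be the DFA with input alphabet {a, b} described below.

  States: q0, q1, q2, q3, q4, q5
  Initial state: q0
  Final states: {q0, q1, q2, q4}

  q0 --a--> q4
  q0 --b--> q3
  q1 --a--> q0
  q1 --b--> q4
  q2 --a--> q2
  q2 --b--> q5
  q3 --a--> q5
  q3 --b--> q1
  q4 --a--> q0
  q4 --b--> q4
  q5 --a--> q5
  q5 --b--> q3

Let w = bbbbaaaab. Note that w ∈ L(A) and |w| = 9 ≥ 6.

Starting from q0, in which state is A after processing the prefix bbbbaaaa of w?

State sequence: q0 -b-> q3 -b-> q1 -b-> q4 -b-> q4 -a-> q0 -a-> q4 -a-> q0 -a-> q4

After reading 8 characters, A is in state q4.
(This kind of state-tracing is the core of the pumping-lemma construction: with 6 states, pigeonhole forces a repeat within the first 6 steps.)

q4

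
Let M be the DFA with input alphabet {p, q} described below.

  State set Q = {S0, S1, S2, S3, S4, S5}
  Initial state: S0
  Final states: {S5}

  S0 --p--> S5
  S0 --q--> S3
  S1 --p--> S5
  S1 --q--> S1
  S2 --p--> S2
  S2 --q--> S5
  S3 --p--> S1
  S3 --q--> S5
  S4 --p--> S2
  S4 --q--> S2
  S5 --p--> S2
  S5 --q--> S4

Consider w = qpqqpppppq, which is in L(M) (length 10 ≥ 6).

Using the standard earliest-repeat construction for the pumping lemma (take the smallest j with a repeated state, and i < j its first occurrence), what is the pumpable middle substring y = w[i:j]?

q

Run of M on w = q p q q p p p p p q:
  step 0: S0  (start)
  step 1: S3  (read q: S0→S3)
  step 2: S1  (read p: S3→S1)
  step 3: S1  (read q: S1→S1)   ← first repeat (S1 seen earlier)
  step 4: S1  (read q: S1→S1)
  step 5: S5  (read p: S1→S5)
  step 6: S2  (read p: S5→S2)
  step 7: S2  (read p: S2→S2)
  step 8: S2  (read p: S2→S2)
  step 9: S2  (read p: S2→S2)
  step 10: S5  (read q: S2→S5)

So i = 2, j = 3, giving x = w[0:2] = qp, y = w[2:3] = q, z = w[3:10] = qpppppq.
Check: |xy| = 3 ≤ 6 and |y| = 1 ≥ 1. Reading y takes M from S1 back to S1, so every xyⁱz is accepted.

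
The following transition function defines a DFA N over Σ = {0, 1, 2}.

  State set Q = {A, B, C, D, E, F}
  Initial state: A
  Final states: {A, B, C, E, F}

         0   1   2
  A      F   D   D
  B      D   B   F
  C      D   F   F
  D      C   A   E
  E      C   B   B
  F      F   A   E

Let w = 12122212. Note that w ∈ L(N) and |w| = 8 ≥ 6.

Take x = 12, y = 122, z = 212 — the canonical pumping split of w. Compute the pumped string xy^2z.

xy^2z = 12·122·122·212 = 12122122212.
Reading y = 122 takes N from E back to E, so after x·y·y the machine is still in E, and z then leads to the accepting state F. Hence 12122122212 ∈ L(N).

12122122212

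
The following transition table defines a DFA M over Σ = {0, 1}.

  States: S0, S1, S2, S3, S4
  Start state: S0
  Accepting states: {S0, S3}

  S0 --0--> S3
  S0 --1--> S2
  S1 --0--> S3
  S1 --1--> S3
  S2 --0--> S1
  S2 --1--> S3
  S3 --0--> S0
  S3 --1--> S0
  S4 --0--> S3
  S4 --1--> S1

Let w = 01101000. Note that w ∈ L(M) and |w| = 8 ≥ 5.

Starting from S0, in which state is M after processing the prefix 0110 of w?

State sequence: S0 -0-> S3 -1-> S0 -1-> S2 -0-> S1

After reading 4 characters, M is in state S1.

S1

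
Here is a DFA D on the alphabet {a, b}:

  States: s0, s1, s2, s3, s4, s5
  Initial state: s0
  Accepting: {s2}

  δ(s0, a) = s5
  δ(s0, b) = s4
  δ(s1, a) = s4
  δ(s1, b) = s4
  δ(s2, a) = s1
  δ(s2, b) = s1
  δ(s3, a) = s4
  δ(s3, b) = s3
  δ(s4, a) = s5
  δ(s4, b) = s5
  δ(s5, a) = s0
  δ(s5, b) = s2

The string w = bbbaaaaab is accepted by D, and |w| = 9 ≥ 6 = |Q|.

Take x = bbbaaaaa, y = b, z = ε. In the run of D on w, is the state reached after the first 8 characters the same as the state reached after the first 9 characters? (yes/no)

Run of D on the first 9 characters of w = b b b a a a a a b:
  step 0: s0  (start)
  step 1: s4  (read b: s0→s4)
  step 2: s5  (read b: s4→s5)
  step 3: s2  (read b: s5→s2)
  step 4: s1  (read a: s2→s1)
  step 5: s4  (read a: s1→s4)
  step 6: s5  (read a: s4→s5)
  step 7: s0  (read a: s5→s0)
  step 8: s5  (read a: s0→s5)
  step 9: s2  (read b: s5→s2)

After x (step 8): s5. After xy (step 9): s2.
They differ (s5 ≠ s2), so y is not a cycle from the state after x; this split is not the one the pumping-lemma construction produces, and pumping y need not keep the string in L(D).

no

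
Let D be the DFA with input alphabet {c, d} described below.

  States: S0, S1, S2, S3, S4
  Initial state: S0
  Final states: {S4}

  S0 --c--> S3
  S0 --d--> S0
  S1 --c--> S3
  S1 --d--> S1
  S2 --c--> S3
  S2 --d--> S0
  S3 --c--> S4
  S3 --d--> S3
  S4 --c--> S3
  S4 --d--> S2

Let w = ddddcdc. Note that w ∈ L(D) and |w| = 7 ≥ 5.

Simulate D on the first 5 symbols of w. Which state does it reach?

S3

State sequence: S0 -d-> S0 -d-> S0 -d-> S0 -d-> S0 -c-> S3

After reading 5 characters, D is in state S3.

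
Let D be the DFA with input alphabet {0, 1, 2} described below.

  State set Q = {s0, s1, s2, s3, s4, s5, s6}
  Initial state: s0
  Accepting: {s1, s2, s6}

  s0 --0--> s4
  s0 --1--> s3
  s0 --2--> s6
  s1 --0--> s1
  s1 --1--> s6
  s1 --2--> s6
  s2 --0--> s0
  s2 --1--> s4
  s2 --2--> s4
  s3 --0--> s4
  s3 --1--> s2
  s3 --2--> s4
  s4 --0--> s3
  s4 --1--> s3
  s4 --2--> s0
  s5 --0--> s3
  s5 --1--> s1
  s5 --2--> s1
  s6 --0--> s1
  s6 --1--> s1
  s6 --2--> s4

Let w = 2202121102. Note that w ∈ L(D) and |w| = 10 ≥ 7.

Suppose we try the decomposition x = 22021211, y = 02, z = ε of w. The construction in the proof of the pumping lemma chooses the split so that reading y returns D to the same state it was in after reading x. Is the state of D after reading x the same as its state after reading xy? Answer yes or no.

Run of D on the first 10 characters of w = 2 2 0 2 1 2 1 1 0 2:
  step 0: s0  (start)
  step 1: s6  (read 2: s0→s6)
  step 2: s4  (read 2: s6→s4)
  step 3: s3  (read 0: s4→s3)
  step 4: s4  (read 2: s3→s4)
  step 5: s3  (read 1: s4→s3)
  step 6: s4  (read 2: s3→s4)
  step 7: s3  (read 1: s4→s3)
  step 8: s2  (read 1: s3→s2)
  step 9: s0  (read 0: s2→s0)
  step 10: s6  (read 2: s0→s6)

After x (step 8): s2. After xy (step 10): s6.
They differ (s2 ≠ s6), so y is not a cycle from the state after x; this split is not the one the pumping-lemma construction produces, and pumping y need not keep the string in L(D).

no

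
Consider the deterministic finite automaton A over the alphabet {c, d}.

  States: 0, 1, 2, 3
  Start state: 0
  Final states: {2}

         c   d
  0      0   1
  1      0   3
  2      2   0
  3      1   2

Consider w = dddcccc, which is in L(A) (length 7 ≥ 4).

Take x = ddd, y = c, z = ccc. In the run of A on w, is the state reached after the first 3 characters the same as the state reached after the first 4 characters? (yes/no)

State sequence: 0 -d-> 1 -d-> 3 -d-> 2 -c-> 2

After x (step 3): 2. After xy (step 4): 2.
They match, so y = c drives A around a cycle from 2 back to itself; pumping y any number of times keeps A in 2 before reading z, and xyⁱz ∈ L(A) for every i ≥ 0.

yes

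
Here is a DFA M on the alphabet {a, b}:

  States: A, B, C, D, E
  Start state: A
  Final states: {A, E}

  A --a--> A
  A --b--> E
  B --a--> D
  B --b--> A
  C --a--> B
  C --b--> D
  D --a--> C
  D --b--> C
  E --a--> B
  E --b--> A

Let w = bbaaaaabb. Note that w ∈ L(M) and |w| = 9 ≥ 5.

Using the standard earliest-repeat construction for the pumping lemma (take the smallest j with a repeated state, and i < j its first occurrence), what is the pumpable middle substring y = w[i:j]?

bb

State sequence: A -b-> E -b-> A -a-> A -a-> A -a-> A -a-> A -a-> A -b-> E -b-> A
First repeat at step 2: A was already visited.

So i = 0, j = 2, giving x = w[0:0] = ε, y = w[0:2] = bb, z = w[2:9] = aaaaabb.
Check: |xy| = 2 ≤ 5 and |y| = 2 ≥ 1. Reading y takes M from A back to A, so every xyⁱz is accepted.
Since M has 5 states, any run of length ≥ 5 visits 5+1 states, so by pigeonhole some state repeats within the first 5 steps — that repeat gives the pumpable loop.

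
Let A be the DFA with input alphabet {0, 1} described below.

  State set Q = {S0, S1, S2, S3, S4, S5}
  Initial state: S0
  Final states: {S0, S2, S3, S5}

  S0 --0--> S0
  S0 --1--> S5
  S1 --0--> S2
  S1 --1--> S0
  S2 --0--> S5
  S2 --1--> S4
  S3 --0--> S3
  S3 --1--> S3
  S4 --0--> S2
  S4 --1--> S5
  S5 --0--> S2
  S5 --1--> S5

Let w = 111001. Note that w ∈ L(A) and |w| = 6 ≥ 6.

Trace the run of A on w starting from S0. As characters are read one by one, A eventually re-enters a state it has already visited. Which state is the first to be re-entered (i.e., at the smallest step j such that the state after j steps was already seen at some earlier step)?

State sequence: S0 -1-> S5 -1-> S5 -1-> S5 -0-> S2 -0-> S5 -1-> S5
First repeat at step 2: S5 was already visited.

The earliest repeat is at step j = 2: A is in S5, which it already visited at step i = 1.

S5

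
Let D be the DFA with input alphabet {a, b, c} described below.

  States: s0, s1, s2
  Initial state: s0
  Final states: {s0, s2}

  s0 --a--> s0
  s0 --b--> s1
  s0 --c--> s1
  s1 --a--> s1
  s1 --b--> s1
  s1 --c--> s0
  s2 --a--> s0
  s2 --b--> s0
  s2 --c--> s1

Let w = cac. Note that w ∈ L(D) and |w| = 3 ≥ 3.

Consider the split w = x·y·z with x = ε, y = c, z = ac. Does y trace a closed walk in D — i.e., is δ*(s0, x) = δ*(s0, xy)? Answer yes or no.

State sequence: s0 -c-> s1

After x (step 0): s0. After xy (step 1): s1.
They differ (s0 ≠ s1), so y is not a cycle from the state after x; this split is not the one the pumping-lemma construction produces, and pumping y need not keep the string in L(D).

no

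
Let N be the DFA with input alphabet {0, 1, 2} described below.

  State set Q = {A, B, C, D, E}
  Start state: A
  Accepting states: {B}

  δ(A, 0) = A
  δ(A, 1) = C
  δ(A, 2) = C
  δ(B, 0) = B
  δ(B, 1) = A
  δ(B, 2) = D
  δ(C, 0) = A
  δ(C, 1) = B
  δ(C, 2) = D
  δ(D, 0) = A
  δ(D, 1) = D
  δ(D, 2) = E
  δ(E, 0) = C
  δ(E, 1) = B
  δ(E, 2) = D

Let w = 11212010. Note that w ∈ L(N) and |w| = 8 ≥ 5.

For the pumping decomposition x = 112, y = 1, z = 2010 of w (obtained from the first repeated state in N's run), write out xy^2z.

xy^2z = 112·1·1·2010 = 112112010.
Reading y = 1 takes N from D back to D, so after x·y·y the machine is still in D, and z then leads to the accepting state B. Hence 112112010 ∈ L(N).

112112010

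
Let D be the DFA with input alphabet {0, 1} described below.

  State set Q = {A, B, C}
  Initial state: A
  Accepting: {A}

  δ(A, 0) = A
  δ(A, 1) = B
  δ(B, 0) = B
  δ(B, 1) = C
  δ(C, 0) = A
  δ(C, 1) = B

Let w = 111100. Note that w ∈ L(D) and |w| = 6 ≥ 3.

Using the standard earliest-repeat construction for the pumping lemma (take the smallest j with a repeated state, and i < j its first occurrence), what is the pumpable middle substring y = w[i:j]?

Run of D on w = 1 1 1 1 0 0:
  step 0: A  (start)
  step 1: B  (read 1: A→B)
  step 2: C  (read 1: B→C)
  step 3: B  (read 1: C→B)   ← first repeat (B seen earlier)
  step 4: C  (read 1: B→C)
  step 5: A  (read 0: C→A)
  step 6: A  (read 0: A→A)

So i = 1, j = 3, giving x = w[0:1] = 1, y = w[1:3] = 11, z = w[3:6] = 100.
Check: |xy| = 3 ≤ 3 and |y| = 2 ≥ 1. Reading y takes D from B back to B, so every xyⁱz is accepted.

11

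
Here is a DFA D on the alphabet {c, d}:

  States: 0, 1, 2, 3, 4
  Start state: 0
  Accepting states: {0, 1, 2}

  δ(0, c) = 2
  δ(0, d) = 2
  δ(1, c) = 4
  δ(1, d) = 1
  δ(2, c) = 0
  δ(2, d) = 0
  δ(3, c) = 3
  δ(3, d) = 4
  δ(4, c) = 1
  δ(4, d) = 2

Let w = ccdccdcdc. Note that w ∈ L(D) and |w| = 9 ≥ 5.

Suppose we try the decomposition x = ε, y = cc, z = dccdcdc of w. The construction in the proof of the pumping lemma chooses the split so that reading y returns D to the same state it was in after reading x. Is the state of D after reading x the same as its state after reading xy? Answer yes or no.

Run of D on the first 2 characters of w = c c:
  step 0: 0  (start)
  step 1: 2  (read c: 0→2)
  step 2: 0  (read c: 2→0)

After x (step 0): 0. After xy (step 2): 0.
They match, so y = cc drives D around a cycle from 0 back to itself; pumping y any number of times keeps D in 0 before reading z, and xyⁱz ∈ L(D) for every i ≥ 0.

yes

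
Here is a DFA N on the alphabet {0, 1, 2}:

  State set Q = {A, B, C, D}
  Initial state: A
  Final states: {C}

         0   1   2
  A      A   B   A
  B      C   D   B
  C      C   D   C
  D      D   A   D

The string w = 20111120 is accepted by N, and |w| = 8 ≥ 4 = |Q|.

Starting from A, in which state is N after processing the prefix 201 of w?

B

Run of N on the first 3 characters of w = 2 0 1:
  step 0: A  (start)
  step 1: A  (read 2: A→A)
  step 2: A  (read 0: A→A)
  step 3: B  (read 1: A→B)

After reading 3 characters, N is in state B.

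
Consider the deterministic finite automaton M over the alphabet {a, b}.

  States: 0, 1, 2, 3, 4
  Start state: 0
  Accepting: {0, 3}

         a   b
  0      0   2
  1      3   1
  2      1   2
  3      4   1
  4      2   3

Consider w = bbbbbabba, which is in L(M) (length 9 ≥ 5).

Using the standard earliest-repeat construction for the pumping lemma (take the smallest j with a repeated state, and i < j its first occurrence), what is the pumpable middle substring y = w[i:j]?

State sequence: 0 -b-> 2 -b-> 2 -b-> 2 -b-> 2 -b-> 2 -a-> 1 -b-> 1 -b-> 1 -a-> 3
First repeat at step 2: 2 was already visited.

So i = 1, j = 2, giving x = w[0:1] = b, y = w[1:2] = b, z = w[2:9] = bbbabba.
Check: |xy| = 2 ≤ 5 and |y| = 1 ≥ 1. Reading y takes M from 2 back to 2, so every xyⁱz is accepted.
Since M has 5 states, any run of length ≥ 5 visits 5+1 states, so by pigeonhole some state repeats within the first 5 steps — that repeat gives the pumpable loop.

b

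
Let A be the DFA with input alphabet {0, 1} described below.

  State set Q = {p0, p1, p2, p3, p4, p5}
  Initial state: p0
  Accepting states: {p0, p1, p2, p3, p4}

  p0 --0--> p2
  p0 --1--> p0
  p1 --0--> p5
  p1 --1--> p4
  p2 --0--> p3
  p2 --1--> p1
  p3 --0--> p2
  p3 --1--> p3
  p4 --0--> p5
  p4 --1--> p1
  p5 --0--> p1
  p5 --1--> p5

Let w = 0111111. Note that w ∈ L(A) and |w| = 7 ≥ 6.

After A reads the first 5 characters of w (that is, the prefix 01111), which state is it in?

State sequence: p0 -0-> p2 -1-> p1 -1-> p4 -1-> p1 -1-> p4

After reading 5 characters, A is in state p4.

p4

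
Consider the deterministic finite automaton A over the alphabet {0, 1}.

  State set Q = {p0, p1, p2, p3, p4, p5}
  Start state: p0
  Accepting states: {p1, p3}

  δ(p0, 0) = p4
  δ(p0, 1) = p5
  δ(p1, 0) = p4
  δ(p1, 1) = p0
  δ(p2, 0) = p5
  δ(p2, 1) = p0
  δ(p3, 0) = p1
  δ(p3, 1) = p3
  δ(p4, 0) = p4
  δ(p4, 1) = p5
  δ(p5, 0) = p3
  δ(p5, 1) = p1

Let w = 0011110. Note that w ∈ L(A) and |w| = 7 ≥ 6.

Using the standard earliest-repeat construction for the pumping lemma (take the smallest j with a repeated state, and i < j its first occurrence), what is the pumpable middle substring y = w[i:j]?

0

Run of A on w = 0 0 1 1 1 1 0:
  step 0: p0  (start)
  step 1: p4  (read 0: p0→p4)
  step 2: p4  (read 0: p4→p4)   ← first repeat (p4 seen earlier)
  step 3: p5  (read 1: p4→p5)
  step 4: p1  (read 1: p5→p1)
  step 5: p0  (read 1: p1→p0)
  step 6: p5  (read 1: p0→p5)
  step 7: p3  (read 0: p5→p3)

So i = 1, j = 2, giving x = w[0:1] = 0, y = w[1:2] = 0, z = w[2:7] = 11110.
Check: |xy| = 2 ≤ 6 and |y| = 1 ≥ 1. Reading y takes A from p4 back to p4, so every xyⁱz is accepted.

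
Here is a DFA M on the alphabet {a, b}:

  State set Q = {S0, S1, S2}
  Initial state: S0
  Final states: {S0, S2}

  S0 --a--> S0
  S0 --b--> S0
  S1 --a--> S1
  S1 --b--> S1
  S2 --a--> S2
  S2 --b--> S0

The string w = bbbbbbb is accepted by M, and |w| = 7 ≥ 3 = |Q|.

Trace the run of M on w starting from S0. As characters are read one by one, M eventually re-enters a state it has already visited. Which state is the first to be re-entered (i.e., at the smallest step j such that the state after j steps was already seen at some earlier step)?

State sequence: S0 -b-> S0 -b-> S0 -b-> S0 -b-> S0 -b-> S0 -b-> S0 -b-> S0
First repeat at step 1: S0 was already visited.

The earliest repeat is at step j = 1: M is in S0, which it already visited at step i = 0.
With |Q| = 3, pigeonhole forces a state repeat no later than step 3; the substring read between the first and second visits to that state can be pumped.

S0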